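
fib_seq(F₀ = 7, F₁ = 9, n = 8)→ F_2 = F_1 + F_0 = 16
F_3 = F_2 + F_1 = 25
F_4 = F_3 + F_2 = 41
...
= [7, 9, 16, 25, 41, 66, 107, 173]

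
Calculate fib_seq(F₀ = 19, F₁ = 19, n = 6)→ [19, 19, 38, 57, 95, 152]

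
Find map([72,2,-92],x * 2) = 72*2=144, 2*2=4, -92*2=-184
= [144, 4, -184]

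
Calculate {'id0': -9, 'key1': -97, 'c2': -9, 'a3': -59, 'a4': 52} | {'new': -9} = {'id0': -9, 'key1': -97, 'c2': -9, 'a3': -59, 'a4': 52, 'new': -9}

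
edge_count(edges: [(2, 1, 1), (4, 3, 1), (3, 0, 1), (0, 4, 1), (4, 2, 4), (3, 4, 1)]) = 6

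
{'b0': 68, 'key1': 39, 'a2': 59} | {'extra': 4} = {'b0': 68, 'key1': 39, 'a2': 59, 'extra': 4}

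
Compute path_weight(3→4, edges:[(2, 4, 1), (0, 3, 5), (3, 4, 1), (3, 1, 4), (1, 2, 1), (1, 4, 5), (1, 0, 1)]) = w(3→4)=1
= 1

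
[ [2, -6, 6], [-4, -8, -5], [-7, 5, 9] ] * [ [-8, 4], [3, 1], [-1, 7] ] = C[0][0] = (2)*(-8) + (-6)*(3) + (6)*(-1) = -40
C[0][1] = (2)*(4) + (-6)*(1) + (6)*(7) = 44
C[1][0] = (-4)*(-8) + (-8)*(3) + (-5)*(-1) = 13
C[1][1] = (-4)*(4) + (-8)*(1) + (-5)*(7) = -59
C[2][0] = (-7)*(-8) + (5)*(3) + (9)*(-1) = 62
C[2][1] = (-7)*(4) + (5)*(1) + (9)*(7) = 40
= [[-40, 44], [13, -59], [62, 40]]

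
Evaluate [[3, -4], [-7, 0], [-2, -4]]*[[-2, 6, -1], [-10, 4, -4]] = C[0][0] = (3)*(-2) + (-4)*(-10) = 34
C[0][1] = (3)*(6) + (-4)*(4) = 2
C[0][2] = (3)*(-1) + (-4)*(-4) = 13
C[1][0] = (-7)*(-2) + (0)*(-10) = 14
C[1][1] = (-7)*(6) + (0)*(4) = -42
C[1][2] = (-7)*(-1) + (0)*(-4) = 7
... (3 more cells)
= [[34, 2, 13], [14, -42, 7], [44, -28, 18]]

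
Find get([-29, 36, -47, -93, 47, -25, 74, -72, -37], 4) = 47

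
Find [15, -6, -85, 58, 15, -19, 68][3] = 58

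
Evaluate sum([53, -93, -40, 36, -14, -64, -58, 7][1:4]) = -97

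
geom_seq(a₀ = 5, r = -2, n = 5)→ a_0 = 5*(-2)^0 = 5
a_1 = 5*(-2)^1 = -10
a_2 = 5*(-2)^2 = 20
...
= [5, -10, 20, -40, 80]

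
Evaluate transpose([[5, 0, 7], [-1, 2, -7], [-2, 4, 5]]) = [[5, -1, -2], [0, 2, 4], [7, -7, 5]]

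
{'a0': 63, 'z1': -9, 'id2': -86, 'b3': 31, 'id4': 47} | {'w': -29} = {'a0': 63, 'z1': -9, 'id2': -86, 'b3': 31, 'id4': 47, 'w': -29}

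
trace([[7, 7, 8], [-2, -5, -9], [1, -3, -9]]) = diagonal: 7 + (-5) + (-9)
= -7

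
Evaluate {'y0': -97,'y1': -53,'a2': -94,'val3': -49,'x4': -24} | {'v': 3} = {'y0': -97, 'y1': -53, 'a2': -94, 'val3': -49, 'x4': -24, 'v': 3}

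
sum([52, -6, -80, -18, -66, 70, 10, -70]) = 52 + (-6) + (-80) + (-18) + (-66) + 70 + 10 + (-70)
= -108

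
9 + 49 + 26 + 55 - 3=136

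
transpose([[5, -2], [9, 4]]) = [[5, 9], [-2, 4]]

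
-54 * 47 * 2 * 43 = -218268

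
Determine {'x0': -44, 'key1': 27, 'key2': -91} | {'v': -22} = {'x0': -44, 'key1': 27, 'key2': -91, 'v': -22}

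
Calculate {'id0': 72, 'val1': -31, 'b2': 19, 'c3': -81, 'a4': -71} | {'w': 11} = {'id0': 72, 'val1': -31, 'b2': 19, 'c3': -81, 'a4': -71, 'w': 11}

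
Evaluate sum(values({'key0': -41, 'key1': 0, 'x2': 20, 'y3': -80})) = -101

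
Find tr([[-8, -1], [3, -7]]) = -15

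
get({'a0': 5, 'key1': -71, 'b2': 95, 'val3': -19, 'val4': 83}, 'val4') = 83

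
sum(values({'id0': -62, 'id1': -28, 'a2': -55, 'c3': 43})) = -102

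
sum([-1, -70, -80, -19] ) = (-1) + (-70) + (-80) + (-19)
= -170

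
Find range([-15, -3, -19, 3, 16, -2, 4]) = 35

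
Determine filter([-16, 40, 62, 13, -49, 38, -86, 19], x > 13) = [40, 62, 38, 19]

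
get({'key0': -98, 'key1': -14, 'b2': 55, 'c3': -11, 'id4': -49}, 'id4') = -49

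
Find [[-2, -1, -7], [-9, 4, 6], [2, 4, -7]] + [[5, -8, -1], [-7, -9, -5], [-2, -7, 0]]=[[3, -9, -8], [-16, -5, 1], [0, -3, -7]]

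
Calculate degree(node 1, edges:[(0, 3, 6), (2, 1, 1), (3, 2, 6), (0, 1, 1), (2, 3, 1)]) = incident: (2,1), (0,1)
= 2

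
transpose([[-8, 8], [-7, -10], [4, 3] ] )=[[-8, -7, 4], [8, -10, 3]]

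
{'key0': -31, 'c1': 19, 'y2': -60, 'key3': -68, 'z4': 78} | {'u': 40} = {'key0': -31, 'c1': 19, 'y2': -60, 'key3': -68, 'z4': 78, 'u': 40}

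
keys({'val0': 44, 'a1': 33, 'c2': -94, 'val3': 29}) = ['val0', 'a1', 'c2', 'val3']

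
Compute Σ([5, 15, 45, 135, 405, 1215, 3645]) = 5 + 15 + 45 + 135 + 405 + 1215 + 3645
= 5465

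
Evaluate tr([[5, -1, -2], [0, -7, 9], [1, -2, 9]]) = diagonal: 5 + (-7) + 9
= 7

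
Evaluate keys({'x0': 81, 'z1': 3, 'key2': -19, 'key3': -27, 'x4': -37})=['x0', 'z1', 'key2', 'key3', 'x4']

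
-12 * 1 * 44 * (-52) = 27456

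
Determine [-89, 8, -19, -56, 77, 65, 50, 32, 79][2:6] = [-19, -56, 77, 65]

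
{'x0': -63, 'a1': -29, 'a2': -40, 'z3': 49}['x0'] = -63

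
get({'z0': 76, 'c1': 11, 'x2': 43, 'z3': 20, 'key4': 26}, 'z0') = 76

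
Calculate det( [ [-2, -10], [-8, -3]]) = -74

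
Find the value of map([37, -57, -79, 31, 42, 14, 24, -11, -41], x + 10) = 37+10=47, -57+10=-47, -79+10=-69, 31+10=41, 42+10=52, 14+10=24, 24+10=34, -11+10=-1, -41+10=-31
= [47, -47, -69, 41, 52, 24, 34, -1, -31]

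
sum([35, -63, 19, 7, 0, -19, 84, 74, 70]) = 207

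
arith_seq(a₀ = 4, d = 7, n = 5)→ [4, 11, 18, 25, 32]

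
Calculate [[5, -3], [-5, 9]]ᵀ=[[5, -5], [-3, 9]]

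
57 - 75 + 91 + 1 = 74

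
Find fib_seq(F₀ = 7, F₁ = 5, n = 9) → F_2 = F_1 + F_0 = 12
F_3 = F_2 + F_1 = 17
F_4 = F_3 + F_2 = 29
...
= [7, 5, 12, 17, 29, 46, 75, 121, 196]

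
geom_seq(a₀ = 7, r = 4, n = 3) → [7, 28, 112]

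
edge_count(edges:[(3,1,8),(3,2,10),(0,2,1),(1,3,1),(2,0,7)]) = 5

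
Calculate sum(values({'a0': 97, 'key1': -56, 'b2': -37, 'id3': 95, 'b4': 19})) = 118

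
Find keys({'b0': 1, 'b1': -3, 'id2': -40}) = ['b0', 'b1', 'id2']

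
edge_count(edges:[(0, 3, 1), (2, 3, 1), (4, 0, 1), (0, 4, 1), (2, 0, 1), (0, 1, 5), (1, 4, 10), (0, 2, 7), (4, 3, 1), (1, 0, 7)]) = 10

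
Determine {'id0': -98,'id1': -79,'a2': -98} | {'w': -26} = {'id0': -98, 'id1': -79, 'a2': -98, 'w': -26}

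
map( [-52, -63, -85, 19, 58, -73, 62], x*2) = [-104, -126, -170, 38, 116, -146, 124]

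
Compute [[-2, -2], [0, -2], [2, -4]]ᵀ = [[-2, 0, 2], [-2, -2, -4]]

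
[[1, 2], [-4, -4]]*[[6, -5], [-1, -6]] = [[4, -17], [-20, 44]]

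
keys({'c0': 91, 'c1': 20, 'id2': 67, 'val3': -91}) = ['c0', 'c1', 'id2', 'val3']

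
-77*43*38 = -125818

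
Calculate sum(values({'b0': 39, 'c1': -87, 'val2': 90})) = 42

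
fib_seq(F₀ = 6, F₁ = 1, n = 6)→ F_2 = F_1 + F_0 = 7
F_3 = F_2 + F_1 = 8
F_4 = F_3 + F_2 = 15
...
= [6, 1, 7, 8, 15, 23]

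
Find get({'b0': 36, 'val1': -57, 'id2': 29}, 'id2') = 29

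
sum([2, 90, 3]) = 2 + 90 + 3
= 95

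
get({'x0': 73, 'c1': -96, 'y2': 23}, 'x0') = 73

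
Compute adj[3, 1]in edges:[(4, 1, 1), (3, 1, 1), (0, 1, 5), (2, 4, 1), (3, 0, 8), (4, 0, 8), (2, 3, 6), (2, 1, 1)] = 1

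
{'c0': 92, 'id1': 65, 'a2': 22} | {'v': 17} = {'c0': 92, 'id1': 65, 'a2': 22, 'v': 17}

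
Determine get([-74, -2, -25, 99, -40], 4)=-40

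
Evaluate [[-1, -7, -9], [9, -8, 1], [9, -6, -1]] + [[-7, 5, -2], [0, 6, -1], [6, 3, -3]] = [[-8, -2, -11], [9, -2, 0], [15, -3, -4]]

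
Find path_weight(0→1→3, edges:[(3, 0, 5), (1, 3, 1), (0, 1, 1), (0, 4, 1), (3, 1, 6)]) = w(0→1)=1 + w(1→3)=1
= 2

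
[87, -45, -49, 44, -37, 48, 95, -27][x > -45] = [87, 44, -37, 48, 95, -27]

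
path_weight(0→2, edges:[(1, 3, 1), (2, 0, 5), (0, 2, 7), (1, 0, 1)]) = w(0→2)=7
= 7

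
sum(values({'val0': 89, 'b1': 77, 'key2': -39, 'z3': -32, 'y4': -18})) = 89 + 77 + (-39) + (-32) + (-18)
= 77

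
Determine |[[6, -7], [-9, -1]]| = (6)*(-1) - (-7)*(-9)
= -69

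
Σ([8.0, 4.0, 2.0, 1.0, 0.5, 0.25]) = 8.0 + 4.0 + 2.0 + 1.0 + 0.5 + 0.25
= 15.75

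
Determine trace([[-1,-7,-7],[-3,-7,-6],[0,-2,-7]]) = -15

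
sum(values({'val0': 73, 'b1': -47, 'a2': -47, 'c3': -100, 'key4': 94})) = 73 + (-47) + (-47) + (-100) + 94
= -27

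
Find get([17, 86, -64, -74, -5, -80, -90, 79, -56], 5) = -80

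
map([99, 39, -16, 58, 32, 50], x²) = (99)²=9801, (39)²=1521, (-16)²=256, (58)²=3364, (32)²=1024, (50)²=2500
= [9801, 1521, 256, 3364, 1024, 2500]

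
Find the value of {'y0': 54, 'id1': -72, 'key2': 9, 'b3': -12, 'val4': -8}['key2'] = 9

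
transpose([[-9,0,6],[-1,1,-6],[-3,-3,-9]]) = [[-9, -1, -3], [0, 1, -3], [6, -6, -9]]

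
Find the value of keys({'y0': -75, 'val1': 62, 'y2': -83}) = ['y0', 'val1', 'y2']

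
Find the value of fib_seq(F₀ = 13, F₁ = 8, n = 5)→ F_2 = F_1 + F_0 = 21
F_3 = F_2 + F_1 = 29
F_4 = F_3 + F_2 = 50
= [13, 8, 21, 29, 50]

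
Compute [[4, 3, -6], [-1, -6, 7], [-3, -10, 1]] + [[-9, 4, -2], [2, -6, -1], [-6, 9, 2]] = [[-5, 7, -8], [1, -12, 6], [-9, -1, 3]]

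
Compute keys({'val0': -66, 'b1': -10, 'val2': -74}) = ['val0', 'b1', 'val2']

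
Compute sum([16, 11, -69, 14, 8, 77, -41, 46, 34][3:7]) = slice → [14, 8, 77, -41]
14 + 8 + 77 + (-41)
= 58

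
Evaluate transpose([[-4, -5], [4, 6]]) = [[-4, 4], [-5, 6]]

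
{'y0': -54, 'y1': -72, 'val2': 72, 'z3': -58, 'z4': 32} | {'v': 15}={'y0': -54, 'y1': -72, 'val2': 72, 'z3': -58, 'z4': 32, 'v': 15}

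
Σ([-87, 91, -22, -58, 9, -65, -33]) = -165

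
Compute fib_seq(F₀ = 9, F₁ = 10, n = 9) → F_2 = F_1 + F_0 = 19
F_3 = F_2 + F_1 = 29
F_4 = F_3 + F_2 = 48
...
= [9, 10, 19, 29, 48, 77, 125, 202, 327]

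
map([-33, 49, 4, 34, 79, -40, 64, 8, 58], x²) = [1089, 2401, 16, 1156, 6241, 1600, 4096, 64, 3364]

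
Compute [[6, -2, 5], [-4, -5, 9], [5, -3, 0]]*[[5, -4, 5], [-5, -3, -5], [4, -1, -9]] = C[0][0] = (6)*(5) + (-2)*(-5) + (5)*(4) = 60
C[0][1] = (6)*(-4) + (-2)*(-3) + (5)*(-1) = -23
C[0][2] = (6)*(5) + (-2)*(-5) + (5)*(-9) = -5
C[1][0] = (-4)*(5) + (-5)*(-5) + (9)*(4) = 41
C[1][1] = (-4)*(-4) + (-5)*(-3) + (9)*(-1) = 22
C[1][2] = (-4)*(5) + (-5)*(-5) + (9)*(-9) = -76
... (3 more cells)
= [[60, -23, -5], [41, 22, -76], [40, -11, 40]]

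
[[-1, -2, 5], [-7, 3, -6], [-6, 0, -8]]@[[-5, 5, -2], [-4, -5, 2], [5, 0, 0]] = [[38, 5, -2], [-7, -50, 20], [-10, -30, 12]]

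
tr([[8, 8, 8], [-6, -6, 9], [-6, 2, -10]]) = diagonal: 8 + (-6) + (-10)
= -8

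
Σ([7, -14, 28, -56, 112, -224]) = -147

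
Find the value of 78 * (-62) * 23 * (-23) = 2558244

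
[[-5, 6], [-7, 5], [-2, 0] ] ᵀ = [[-5, -7, -2], [6, 5, 0]]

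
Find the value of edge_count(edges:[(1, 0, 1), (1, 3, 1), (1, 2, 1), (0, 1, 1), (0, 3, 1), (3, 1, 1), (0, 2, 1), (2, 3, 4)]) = 8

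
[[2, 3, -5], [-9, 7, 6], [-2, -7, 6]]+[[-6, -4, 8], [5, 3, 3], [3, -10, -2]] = [[-4, -1, 3], [-4, 10, 9], [1, -17, 4]]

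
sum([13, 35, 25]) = 13 + 35 + 25
= 73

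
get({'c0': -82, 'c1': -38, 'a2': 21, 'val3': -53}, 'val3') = -53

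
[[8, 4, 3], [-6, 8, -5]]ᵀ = [[8, -6], [4, 8], [3, -5]]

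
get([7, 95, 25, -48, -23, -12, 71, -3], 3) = -48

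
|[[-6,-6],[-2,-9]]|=(-6)*(-9) - (-6)*(-2)
= 42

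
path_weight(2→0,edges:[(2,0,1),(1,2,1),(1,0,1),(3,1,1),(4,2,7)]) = 1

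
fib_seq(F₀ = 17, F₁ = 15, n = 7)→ F_2 = F_1 + F_0 = 32
F_3 = F_2 + F_1 = 47
F_4 = F_3 + F_2 = 79
...
= [17, 15, 32, 47, 79, 126, 205]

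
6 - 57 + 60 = 9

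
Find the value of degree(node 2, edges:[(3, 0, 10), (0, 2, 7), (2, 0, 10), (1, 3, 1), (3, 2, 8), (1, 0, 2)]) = 3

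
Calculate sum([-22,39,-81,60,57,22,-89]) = -14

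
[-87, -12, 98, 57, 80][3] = 57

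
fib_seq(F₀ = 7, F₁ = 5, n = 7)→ F_2 = F_1 + F_0 = 12
F_3 = F_2 + F_1 = 17
F_4 = F_3 + F_2 = 29
...
= [7, 5, 12, 17, 29, 46, 75]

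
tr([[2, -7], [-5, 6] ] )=8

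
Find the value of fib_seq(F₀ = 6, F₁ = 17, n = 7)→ F_2 = F_1 + F_0 = 23
F_3 = F_2 + F_1 = 40
F_4 = F_3 + F_2 = 63
...
= [6, 17, 23, 40, 63, 103, 166]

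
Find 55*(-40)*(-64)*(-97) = -13657600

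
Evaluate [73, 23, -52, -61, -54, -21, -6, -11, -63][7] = -11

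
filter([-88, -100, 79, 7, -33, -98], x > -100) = keep x where x > -100: -88✓, -100✗, 79✓, 7✓, -33✓, -98✓
= [-88, 79, 7, -33, -98]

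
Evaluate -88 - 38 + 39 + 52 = -35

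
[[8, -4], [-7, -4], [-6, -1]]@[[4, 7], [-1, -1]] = C[0][0] = (8)*(4) + (-4)*(-1) = 36
C[0][1] = (8)*(7) + (-4)*(-1) = 60
C[1][0] = (-7)*(4) + (-4)*(-1) = -24
C[1][1] = (-7)*(7) + (-4)*(-1) = -45
C[2][0] = (-6)*(4) + (-1)*(-1) = -23
C[2][1] = (-6)*(7) + (-1)*(-1) = -41
= [[36, 60], [-24, -45], [-23, -41]]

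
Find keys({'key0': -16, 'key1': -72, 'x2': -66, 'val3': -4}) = ['key0', 'key1', 'x2', 'val3']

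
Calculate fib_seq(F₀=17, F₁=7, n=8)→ F_2 = F_1 + F_0 = 24
F_3 = F_2 + F_1 = 31
F_4 = F_3 + F_2 = 55
...
= [17, 7, 24, 31, 55, 86, 141, 227]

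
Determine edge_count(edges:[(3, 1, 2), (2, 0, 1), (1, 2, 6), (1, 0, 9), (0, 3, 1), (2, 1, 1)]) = 6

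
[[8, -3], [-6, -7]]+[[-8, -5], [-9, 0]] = [[0, -8], [-15, -7]]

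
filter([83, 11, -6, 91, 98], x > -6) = keep x where x > -6: 83✓, 11✓, -6✗, 91✓, 98✓
= [83, 11, 91, 98]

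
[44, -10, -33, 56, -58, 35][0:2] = [44, -10]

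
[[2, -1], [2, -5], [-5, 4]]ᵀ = [[2, 2, -5], [-1, -5, 4]]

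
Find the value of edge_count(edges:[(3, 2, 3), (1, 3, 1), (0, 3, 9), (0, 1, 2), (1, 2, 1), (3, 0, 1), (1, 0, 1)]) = 7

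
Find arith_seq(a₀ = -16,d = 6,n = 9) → [-16, -10, -4, 2, 8, 14, 20, 26, 32]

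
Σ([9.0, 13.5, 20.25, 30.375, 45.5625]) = 9.0 + 13.5 + 20.25 + 30.375 + 45.5625
= 118.6875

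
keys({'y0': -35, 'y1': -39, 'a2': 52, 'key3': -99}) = ['y0', 'y1', 'a2', 'key3']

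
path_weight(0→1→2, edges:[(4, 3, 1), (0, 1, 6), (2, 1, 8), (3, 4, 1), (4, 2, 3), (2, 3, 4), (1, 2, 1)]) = 7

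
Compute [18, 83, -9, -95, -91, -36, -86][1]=83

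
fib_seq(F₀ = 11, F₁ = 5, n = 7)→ F_2 = F_1 + F_0 = 16
F_3 = F_2 + F_1 = 21
F_4 = F_3 + F_2 = 37
...
= [11, 5, 16, 21, 37, 58, 95]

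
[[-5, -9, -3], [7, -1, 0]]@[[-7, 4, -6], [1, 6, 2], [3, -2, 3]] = [[17, -68, 3], [-50, 22, -44]]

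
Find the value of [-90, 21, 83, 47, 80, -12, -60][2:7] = [83, 47, 80, -12, -60]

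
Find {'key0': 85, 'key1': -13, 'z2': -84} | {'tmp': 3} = {'key0': 85, 'key1': -13, 'z2': -84, 'tmp': 3}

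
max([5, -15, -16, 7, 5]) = 7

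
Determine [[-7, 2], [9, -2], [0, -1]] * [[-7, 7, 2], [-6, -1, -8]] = C[0][0] = (-7)*(-7) + (2)*(-6) = 37
C[0][1] = (-7)*(7) + (2)*(-1) = -51
C[0][2] = (-7)*(2) + (2)*(-8) = -30
C[1][0] = (9)*(-7) + (-2)*(-6) = -51
C[1][1] = (9)*(7) + (-2)*(-1) = 65
C[1][2] = (9)*(2) + (-2)*(-8) = 34
... (3 more cells)
= [[37, -51, -30], [-51, 65, 34], [6, 1, 8]]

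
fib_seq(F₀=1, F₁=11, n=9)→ F_2 = F_1 + F_0 = 12
F_3 = F_2 + F_1 = 23
F_4 = F_3 + F_2 = 35
...
= [1, 11, 12, 23, 35, 58, 93, 151, 244]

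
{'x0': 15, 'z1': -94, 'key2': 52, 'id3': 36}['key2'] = 52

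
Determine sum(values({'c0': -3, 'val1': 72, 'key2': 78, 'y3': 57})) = (-3) + 72 + 78 + 57
= 204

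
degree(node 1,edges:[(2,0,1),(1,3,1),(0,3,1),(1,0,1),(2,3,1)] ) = incident: (1,3), (1,0)
= 2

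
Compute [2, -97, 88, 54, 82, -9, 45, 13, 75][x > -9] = [2, 88, 54, 82, 45, 13, 75]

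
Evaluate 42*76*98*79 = 24712464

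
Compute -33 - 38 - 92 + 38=-125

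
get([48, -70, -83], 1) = -70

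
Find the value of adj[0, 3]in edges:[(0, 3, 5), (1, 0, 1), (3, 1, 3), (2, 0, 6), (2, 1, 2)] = 5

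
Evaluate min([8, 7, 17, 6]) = 6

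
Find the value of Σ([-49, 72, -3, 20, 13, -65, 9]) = (-49) + 72 + (-3) + 20 + 13 + (-65) + 9
= -3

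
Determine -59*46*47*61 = -7781038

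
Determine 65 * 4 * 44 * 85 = 972400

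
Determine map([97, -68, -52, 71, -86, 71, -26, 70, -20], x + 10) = [107, -58, -42, 81, -76, 81, -16, 80, -10]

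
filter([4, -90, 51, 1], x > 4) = keep x where x > 4: 4✗, -90✗, 51✓, 1✗
= [51]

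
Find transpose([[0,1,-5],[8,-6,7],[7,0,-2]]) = [[0, 8, 7], [1, -6, 0], [-5, 7, -2]]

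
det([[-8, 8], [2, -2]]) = (-8)*(-2) - (8)*(2)
= 0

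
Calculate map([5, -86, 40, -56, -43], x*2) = 5*2=10, -86*2=-172, 40*2=80, -56*2=-112, -43*2=-86
= [10, -172, 80, -112, -86]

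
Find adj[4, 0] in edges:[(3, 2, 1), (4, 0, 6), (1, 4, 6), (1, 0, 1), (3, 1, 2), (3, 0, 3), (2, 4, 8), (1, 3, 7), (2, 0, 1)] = 6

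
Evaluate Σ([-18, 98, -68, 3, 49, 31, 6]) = (-18) + 98 + (-68) + 3 + 49 + 31 + 6
= 101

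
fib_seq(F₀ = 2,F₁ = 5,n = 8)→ [2, 5, 7, 12, 19, 31, 50, 81]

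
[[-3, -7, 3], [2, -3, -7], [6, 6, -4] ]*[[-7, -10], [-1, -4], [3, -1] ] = [[37, 55], [-32, -1], [-60, -80]]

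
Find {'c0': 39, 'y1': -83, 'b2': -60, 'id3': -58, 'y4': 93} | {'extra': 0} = {'c0': 39, 'y1': -83, 'b2': -60, 'id3': -58, 'y4': 93, 'extra': 0}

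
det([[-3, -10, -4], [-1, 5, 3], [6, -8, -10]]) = 86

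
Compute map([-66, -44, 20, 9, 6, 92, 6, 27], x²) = (-66)²=4356, (-44)²=1936, (20)²=400, (9)²=81, (6)²=36, (92)²=8464, (6)²=36, (27)²=729
= [4356, 1936, 400, 81, 36, 8464, 36, 729]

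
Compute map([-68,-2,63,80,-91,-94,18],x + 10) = [-58, 8, 73, 90, -81, -84, 28]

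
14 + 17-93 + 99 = 37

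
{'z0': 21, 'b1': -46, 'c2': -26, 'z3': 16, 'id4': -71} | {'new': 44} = {'z0': 21, 'b1': -46, 'c2': -26, 'z3': 16, 'id4': -71, 'new': 44}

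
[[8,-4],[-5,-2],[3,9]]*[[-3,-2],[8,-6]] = C[0][0] = (8)*(-3) + (-4)*(8) = -56
C[0][1] = (8)*(-2) + (-4)*(-6) = 8
C[1][0] = (-5)*(-3) + (-2)*(8) = -1
C[1][1] = (-5)*(-2) + (-2)*(-6) = 22
C[2][0] = (3)*(-3) + (9)*(8) = 63
C[2][1] = (3)*(-2) + (9)*(-6) = -60
= [[-56, 8], [-1, 22], [63, -60]]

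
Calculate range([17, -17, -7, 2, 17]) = 34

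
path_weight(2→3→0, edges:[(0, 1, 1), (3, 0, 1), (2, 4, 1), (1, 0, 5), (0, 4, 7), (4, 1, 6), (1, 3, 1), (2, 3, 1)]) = w(2→3)=1 + w(3→0)=1
= 2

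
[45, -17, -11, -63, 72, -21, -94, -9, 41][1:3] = [-17, -11]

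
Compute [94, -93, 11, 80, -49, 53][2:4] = [11, 80]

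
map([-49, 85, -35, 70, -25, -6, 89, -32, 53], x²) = (-49)²=2401, (85)²=7225, (-35)²=1225, (70)²=4900, (-25)²=625, (-6)²=36, (89)²=7921, (-32)²=1024, (53)²=2809
= [2401, 7225, 1225, 4900, 625, 36, 7921, 1024, 2809]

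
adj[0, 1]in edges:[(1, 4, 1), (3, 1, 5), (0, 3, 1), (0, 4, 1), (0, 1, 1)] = 1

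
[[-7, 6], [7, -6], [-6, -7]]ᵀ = [[-7, 7, -6], [6, -6, -7]]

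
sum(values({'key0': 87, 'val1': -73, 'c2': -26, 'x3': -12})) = 87 + (-73) + (-26) + (-12)
= -24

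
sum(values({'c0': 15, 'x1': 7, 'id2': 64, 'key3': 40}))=126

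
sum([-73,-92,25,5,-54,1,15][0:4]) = -135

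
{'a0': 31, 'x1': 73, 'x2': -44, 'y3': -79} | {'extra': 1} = {'a0': 31, 'x1': 73, 'x2': -44, 'y3': -79, 'extra': 1}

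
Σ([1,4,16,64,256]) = 1 + 4 + 16 + 64 + 256
= 341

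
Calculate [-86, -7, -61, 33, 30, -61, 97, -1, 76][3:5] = [33, 30]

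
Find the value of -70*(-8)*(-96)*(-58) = 3118080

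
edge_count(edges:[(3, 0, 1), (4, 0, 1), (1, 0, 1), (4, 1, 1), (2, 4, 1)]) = 5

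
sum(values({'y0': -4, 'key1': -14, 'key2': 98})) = 80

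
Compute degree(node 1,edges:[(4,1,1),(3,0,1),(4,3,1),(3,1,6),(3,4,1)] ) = 2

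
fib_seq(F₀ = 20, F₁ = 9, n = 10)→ F_2 = F_1 + F_0 = 29
F_3 = F_2 + F_1 = 38
F_4 = F_3 + F_2 = 67
...
= [20, 9, 29, 38, 67, 105, 172, 277, 449, 726]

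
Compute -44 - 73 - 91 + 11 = -197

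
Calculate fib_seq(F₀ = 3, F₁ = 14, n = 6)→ F_2 = F_1 + F_0 = 17
F_3 = F_2 + F_1 = 31
F_4 = F_3 + F_2 = 48
...
= [3, 14, 17, 31, 48, 79]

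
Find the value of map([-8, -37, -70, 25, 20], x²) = [64, 1369, 4900, 625, 400]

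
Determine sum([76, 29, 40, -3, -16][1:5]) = 50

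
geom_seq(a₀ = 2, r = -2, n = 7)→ [2, -4, 8, -16, 32, -64, 128]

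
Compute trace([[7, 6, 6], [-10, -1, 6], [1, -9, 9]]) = diagonal: 7 + (-1) + 9
= 15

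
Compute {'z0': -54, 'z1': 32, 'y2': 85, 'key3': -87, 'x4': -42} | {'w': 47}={'z0': -54, 'z1': 32, 'y2': 85, 'key3': -87, 'x4': -42, 'w': 47}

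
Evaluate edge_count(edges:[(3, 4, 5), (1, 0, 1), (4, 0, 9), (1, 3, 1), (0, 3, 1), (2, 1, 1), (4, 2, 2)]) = 7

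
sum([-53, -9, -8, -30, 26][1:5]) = slice → [-9, -8, -30, 26]
(-9) + (-8) + (-30) + 26
= -21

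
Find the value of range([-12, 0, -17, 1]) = 18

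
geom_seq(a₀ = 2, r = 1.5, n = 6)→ [2.0, 3.0, 4.5, 6.75, 10.125, 15.1875]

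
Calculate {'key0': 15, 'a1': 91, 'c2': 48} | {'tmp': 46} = {'key0': 15, 'a1': 91, 'c2': 48, 'tmp': 46}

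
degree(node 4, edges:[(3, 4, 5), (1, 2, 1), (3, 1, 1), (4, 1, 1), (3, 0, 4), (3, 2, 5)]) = 2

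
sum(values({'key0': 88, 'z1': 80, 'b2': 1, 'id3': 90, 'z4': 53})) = 312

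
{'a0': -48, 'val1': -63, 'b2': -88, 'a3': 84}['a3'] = 84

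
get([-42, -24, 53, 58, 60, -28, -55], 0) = -42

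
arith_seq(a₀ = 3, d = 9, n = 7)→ [3, 12, 21, 30, 39, 48, 57]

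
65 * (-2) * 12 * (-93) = 145080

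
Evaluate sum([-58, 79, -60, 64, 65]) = (-58) + 79 + (-60) + 64 + 65
= 90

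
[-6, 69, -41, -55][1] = 69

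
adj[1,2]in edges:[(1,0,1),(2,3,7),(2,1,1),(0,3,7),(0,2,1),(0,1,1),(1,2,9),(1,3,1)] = 9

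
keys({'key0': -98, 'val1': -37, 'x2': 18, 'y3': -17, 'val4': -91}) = ['key0', 'val1', 'x2', 'y3', 'val4']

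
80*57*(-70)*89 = -28408800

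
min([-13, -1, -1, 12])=-13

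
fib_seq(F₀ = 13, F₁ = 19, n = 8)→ F_2 = F_1 + F_0 = 32
F_3 = F_2 + F_1 = 51
F_4 = F_3 + F_2 = 83
...
= [13, 19, 32, 51, 83, 134, 217, 351]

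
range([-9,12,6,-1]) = 21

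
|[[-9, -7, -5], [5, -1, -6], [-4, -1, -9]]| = (1)*(-9)*det([[-1, -6], [-1, -9]]) + (-1)*(-7)*det([[5, -6], [-4, -9]]) + (1)*(-5)*det([[5, -1], [-4, -1]])
= -27 + -483 + 45
= -465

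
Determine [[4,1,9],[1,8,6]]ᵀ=[[4, 1], [1, 8], [9, 6]]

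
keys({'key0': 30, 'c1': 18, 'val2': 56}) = ['key0', 'c1', 'val2']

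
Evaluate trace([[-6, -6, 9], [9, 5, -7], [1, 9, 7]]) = 6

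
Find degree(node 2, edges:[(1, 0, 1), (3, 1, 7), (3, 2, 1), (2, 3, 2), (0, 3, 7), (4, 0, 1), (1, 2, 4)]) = incident: (3,2), (2,3), (1,2)
= 3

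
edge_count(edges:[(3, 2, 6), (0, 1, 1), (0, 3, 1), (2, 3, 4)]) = 4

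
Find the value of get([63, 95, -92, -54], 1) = 95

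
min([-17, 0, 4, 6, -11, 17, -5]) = -17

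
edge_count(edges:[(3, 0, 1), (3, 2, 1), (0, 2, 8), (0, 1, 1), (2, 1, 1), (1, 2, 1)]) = 6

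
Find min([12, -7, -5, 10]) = -7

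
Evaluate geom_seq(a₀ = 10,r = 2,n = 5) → a_0 = 10*2^0 = 10
a_1 = 10*2^1 = 20
a_2 = 10*2^2 = 40
...
= [10, 20, 40, 80, 160]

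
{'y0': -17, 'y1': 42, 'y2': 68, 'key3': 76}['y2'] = 68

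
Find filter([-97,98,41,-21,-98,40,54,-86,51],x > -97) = [98, 41, -21, 40, 54, -86, 51]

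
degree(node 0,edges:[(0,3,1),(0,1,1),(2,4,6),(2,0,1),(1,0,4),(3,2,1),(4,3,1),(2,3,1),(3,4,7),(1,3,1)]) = incident: (0,3), (0,1), (2,0), (1,0)
= 4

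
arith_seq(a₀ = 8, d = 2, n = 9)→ a_0 = 8 + 0*2 = 8
a_1 = 8 + 1*2 = 10
a_2 = 8 + 2*2 = 12
...
= [8, 10, 12, 14, 16, 18, 20, 22, 24]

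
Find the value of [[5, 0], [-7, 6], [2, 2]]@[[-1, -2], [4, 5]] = [[-5, -10], [31, 44], [6, 6]]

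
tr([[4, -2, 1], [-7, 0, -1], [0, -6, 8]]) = diagonal: 4 + 0 + 8
= 12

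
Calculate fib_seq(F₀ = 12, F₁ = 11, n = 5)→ [12, 11, 23, 34, 57]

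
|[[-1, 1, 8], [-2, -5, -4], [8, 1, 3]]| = (1)*(-1)*det([[-5, -4], [1, 3]]) + (-1)*(1)*det([[-2, -4], [8, 3]]) + (1)*(8)*det([[-2, -5], [8, 1]])
= 11 + -26 + 304
= 289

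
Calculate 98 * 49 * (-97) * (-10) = 4657940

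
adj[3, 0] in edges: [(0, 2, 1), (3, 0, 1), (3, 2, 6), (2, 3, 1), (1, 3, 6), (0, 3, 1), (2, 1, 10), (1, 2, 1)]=1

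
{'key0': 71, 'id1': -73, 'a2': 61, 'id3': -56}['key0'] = 71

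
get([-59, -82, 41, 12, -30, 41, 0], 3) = 12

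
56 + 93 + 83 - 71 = 161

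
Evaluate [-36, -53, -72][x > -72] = [-36, -53]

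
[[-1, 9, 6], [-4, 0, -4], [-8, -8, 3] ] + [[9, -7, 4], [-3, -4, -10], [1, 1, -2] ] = [[8, 2, 10], [-7, -4, -14], [-7, -7, 1]]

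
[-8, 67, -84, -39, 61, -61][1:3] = [67, -84]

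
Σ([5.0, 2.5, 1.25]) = 8.75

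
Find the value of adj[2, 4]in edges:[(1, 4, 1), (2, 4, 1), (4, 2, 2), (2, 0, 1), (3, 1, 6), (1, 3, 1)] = 1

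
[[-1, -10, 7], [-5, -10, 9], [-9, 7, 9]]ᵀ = [[-1, -5, -9], [-10, -10, 7], [7, 9, 9]]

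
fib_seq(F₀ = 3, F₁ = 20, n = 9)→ F_2 = F_1 + F_0 = 23
F_3 = F_2 + F_1 = 43
F_4 = F_3 + F_2 = 66
...
= [3, 20, 23, 43, 66, 109, 175, 284, 459]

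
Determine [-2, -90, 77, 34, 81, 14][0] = -2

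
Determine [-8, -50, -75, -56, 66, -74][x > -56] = keep x where x > -56: -8✓, -50✓, -75✗, -56✗, 66✓, -74✗
= [-8, -50, 66]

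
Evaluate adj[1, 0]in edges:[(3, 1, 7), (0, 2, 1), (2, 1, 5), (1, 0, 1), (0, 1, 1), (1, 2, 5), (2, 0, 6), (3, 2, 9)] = 1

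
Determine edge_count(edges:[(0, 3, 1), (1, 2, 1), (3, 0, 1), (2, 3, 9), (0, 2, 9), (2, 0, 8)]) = 6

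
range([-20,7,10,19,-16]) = 39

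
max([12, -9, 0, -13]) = 12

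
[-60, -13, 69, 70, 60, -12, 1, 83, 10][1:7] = [-13, 69, 70, 60, -12, 1]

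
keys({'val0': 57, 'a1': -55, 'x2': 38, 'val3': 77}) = ['val0', 'a1', 'x2', 'val3']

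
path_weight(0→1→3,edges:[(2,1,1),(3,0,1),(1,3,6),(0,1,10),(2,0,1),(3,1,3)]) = 16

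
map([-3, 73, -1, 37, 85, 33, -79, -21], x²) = (-3)²=9, (73)²=5329, (-1)²=1, (37)²=1369, (85)²=7225, (33)²=1089, (-79)²=6241, (-21)²=441
= [9, 5329, 1, 1369, 7225, 1089, 6241, 441]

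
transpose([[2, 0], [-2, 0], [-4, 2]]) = [[2, -2, -4], [0, 0, 2]]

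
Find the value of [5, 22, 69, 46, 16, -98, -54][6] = -54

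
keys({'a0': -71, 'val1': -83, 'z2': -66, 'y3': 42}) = ['a0', 'val1', 'z2', 'y3']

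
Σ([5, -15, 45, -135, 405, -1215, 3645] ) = 5 + -15 + 45 + -135 + 405 + -1215 + 3645
= 2735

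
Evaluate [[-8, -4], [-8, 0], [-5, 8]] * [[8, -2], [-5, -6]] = C[0][0] = (-8)*(8) + (-4)*(-5) = -44
C[0][1] = (-8)*(-2) + (-4)*(-6) = 40
C[1][0] = (-8)*(8) + (0)*(-5) = -64
C[1][1] = (-8)*(-2) + (0)*(-6) = 16
C[2][0] = (-5)*(8) + (8)*(-5) = -80
C[2][1] = (-5)*(-2) + (8)*(-6) = -38
= [[-44, 40], [-64, 16], [-80, -38]]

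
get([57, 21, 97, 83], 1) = 21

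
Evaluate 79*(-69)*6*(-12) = 392472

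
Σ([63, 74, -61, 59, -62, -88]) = -15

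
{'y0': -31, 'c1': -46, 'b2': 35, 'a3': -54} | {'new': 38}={'y0': -31, 'c1': -46, 'b2': 35, 'a3': -54, 'new': 38}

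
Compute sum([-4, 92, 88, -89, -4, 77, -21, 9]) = (-4) + 92 + 88 + (-89) + (-4) + 77 + (-21) + 9
= 148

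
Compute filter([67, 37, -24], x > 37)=keep x where x > 37: 67✓, 37✗, -24✗
= [67]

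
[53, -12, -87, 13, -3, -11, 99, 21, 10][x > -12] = [53, 13, -3, -11, 99, 21, 10]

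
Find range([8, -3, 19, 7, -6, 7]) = 25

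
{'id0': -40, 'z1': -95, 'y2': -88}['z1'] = -95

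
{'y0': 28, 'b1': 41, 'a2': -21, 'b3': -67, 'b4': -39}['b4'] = -39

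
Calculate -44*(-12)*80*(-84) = -3548160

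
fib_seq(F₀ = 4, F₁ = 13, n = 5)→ F_2 = F_1 + F_0 = 17
F_3 = F_2 + F_1 = 30
F_4 = F_3 + F_2 = 47
= [4, 13, 17, 30, 47]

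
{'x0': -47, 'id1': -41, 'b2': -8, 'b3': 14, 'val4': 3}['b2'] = -8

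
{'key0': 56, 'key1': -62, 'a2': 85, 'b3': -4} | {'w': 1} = {'key0': 56, 'key1': -62, 'a2': 85, 'b3': -4, 'w': 1}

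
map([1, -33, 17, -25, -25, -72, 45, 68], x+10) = 1+10=11, -33+10=-23, 17+10=27, -25+10=-15, -25+10=-15, -72+10=-62, 45+10=55, 68+10=78
= [11, -23, 27, -15, -15, -62, 55, 78]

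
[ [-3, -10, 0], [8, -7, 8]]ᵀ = [[-3, 8], [-10, -7], [0, 8]]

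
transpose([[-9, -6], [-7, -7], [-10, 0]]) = [[-9, -7, -10], [-6, -7, 0]]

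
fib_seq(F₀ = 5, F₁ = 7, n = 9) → F_2 = F_1 + F_0 = 12
F_3 = F_2 + F_1 = 19
F_4 = F_3 + F_2 = 31
...
= [5, 7, 12, 19, 31, 50, 81, 131, 212]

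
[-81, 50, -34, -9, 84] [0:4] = [-81, 50, -34, -9]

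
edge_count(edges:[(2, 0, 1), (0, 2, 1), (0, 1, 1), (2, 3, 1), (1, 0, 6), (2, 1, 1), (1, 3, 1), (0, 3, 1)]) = 8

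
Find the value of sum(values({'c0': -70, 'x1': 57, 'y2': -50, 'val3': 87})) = 24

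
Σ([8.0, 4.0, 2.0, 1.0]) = 8.0 + 4.0 + 2.0 + 1.0
= 15.0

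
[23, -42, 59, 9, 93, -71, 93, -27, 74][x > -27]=[23, 59, 9, 93, 93, 74]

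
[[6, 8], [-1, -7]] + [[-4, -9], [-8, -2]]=[[2, -1], [-9, -9]]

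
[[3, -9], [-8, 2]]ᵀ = [[3, -8], [-9, 2]]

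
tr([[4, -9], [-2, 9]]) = diagonal: 4 + 9
= 13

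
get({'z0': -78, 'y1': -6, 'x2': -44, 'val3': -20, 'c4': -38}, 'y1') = -6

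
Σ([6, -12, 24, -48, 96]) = 6 + -12 + 24 + -48 + 96
= 66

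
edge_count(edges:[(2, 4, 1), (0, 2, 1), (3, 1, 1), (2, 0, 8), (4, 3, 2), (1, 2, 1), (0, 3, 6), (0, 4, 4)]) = 8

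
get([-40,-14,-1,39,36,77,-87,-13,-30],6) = -87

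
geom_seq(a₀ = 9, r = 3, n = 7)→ a_0 = 9*3^0 = 9
a_1 = 9*3^1 = 27
a_2 = 9*3^2 = 81
...
= [9, 27, 81, 243, 729, 2187, 6561]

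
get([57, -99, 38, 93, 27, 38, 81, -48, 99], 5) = 38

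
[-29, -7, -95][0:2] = [-29, -7]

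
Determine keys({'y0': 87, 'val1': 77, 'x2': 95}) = ['y0', 'val1', 'x2']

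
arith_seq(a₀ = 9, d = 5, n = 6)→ a_0 = 9 + 0*5 = 9
a_1 = 9 + 1*5 = 14
a_2 = 9 + 2*5 = 19
...
= [9, 14, 19, 24, 29, 34]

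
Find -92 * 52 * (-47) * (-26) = -5846048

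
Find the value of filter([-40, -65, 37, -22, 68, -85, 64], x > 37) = [68, 64]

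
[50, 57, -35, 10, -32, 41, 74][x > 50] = [57, 74]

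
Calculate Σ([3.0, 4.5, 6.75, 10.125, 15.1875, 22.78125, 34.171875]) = 3.0 + 4.5 + 6.75 + 10.125 + 15.1875 + 22.78125 + 34.171875
= 96.515625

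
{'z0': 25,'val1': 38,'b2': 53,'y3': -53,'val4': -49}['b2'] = 53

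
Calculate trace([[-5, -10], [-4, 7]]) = diagonal: (-5) + 7
= 2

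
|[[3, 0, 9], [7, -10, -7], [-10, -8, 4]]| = -1692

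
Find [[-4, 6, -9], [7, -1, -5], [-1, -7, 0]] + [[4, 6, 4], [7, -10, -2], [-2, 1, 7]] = [[0, 12, -5], [14, -11, -7], [-3, -6, 7]]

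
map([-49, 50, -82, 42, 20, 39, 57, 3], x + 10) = [-39, 60, -72, 52, 30, 49, 67, 13]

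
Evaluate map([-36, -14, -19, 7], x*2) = -36*2=-72, -14*2=-28, -19*2=-38, 7*2=14
= [-72, -28, -38, 14]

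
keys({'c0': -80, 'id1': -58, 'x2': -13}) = ['c0', 'id1', 'x2']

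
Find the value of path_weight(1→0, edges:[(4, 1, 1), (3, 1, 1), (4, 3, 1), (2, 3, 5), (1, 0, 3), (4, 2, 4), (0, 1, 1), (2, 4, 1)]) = w(1→0)=3
= 3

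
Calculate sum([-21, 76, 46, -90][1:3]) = 122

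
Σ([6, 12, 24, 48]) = 90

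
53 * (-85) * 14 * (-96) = 6054720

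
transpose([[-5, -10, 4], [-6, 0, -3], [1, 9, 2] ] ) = [[-5, -6, 1], [-10, 0, 9], [4, -3, 2]]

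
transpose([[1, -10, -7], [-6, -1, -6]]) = [[1, -6], [-10, -1], [-7, -6]]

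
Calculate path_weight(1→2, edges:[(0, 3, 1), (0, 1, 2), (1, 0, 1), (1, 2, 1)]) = w(1→2)=1
= 1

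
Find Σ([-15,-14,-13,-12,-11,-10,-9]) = (-15) + (-14) + (-13) + (-12) + (-11) + (-10) + (-9)
= -84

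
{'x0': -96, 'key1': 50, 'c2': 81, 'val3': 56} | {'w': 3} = {'x0': -96, 'key1': 50, 'c2': 81, 'val3': 56, 'w': 3}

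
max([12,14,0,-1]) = 14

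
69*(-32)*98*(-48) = 10386432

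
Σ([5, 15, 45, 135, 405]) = 605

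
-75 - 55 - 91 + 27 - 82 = -276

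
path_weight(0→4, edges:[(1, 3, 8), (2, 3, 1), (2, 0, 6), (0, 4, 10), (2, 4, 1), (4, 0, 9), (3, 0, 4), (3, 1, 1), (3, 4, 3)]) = w(0→4)=10
= 10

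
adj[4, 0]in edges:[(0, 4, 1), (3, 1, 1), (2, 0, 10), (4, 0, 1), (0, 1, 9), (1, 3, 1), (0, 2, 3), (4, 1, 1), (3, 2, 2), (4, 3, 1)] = 1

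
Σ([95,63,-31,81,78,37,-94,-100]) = 129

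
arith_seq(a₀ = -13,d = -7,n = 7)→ [-13, -20, -27, -34, -41, -48, -55]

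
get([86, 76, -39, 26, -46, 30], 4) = -46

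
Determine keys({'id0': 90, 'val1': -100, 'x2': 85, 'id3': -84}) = ['id0', 'val1', 'x2', 'id3']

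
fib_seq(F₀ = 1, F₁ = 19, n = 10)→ [1, 19, 20, 39, 59, 98, 157, 255, 412, 667]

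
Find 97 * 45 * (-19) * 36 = -2985660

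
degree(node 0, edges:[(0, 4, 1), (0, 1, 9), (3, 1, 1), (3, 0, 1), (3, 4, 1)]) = 3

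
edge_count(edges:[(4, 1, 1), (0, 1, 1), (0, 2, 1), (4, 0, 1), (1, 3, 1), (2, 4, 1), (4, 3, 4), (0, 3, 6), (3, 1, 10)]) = 9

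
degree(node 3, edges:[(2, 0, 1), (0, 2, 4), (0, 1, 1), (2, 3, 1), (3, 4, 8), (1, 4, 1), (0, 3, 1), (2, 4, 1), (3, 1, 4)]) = incident: (2,3), (3,4), (0,3), (3,1)
= 4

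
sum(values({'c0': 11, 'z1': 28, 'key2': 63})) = 102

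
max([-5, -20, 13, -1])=13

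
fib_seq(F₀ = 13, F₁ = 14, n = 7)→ [13, 14, 27, 41, 68, 109, 177]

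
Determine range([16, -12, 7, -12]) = 28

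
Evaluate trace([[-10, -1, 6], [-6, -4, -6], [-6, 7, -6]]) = -20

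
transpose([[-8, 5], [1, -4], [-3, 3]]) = [[-8, 1, -3], [5, -4, 3]]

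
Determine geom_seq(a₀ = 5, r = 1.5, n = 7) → a_0 = 5*1.5^0 = 5.0
a_1 = 5*1.5^1 = 7.5
a_2 = 5*1.5^2 = 11.25
...
= [5.0, 7.5, 11.25, 16.875, 25.3125, 37.96875, 56.953125]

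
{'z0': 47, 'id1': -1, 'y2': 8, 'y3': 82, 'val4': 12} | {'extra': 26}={'z0': 47, 'id1': -1, 'y2': 8, 'y3': 82, 'val4': 12, 'extra': 26}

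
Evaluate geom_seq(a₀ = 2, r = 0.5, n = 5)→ [2.0, 1.0, 0.5, 0.25, 0.125]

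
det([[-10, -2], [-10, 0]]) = (-10)*(0) - (-2)*(-10)
= -20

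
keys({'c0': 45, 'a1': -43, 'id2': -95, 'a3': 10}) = ['c0', 'a1', 'id2', 'a3']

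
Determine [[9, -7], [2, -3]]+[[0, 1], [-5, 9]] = [[9, -6], [-3, 6]]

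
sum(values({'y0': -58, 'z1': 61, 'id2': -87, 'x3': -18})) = -102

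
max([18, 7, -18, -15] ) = 18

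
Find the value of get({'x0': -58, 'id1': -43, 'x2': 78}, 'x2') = 78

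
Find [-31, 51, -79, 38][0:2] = [-31, 51]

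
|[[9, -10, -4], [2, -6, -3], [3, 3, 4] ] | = -61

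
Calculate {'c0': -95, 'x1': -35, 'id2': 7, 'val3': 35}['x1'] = -35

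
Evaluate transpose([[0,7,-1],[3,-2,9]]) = [[0, 3], [7, -2], [-1, 9]]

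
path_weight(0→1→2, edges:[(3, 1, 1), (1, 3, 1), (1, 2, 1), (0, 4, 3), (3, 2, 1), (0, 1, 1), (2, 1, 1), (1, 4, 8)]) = 2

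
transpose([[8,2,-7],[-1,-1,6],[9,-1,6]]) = [[8, -1, 9], [2, -1, -1], [-7, 6, 6]]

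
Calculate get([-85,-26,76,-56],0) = -85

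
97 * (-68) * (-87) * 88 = 50498976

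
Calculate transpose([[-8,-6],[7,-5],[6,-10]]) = [[-8, 7, 6], [-6, -5, -10]]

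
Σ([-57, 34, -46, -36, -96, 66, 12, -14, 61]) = -76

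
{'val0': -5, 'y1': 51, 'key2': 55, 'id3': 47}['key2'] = 55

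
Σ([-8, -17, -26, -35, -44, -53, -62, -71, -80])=(-8) + (-17) + (-26) + (-35) + (-44) + (-53) + (-62) + (-71) + (-80)
= -396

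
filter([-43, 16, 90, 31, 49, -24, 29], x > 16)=[90, 31, 49, 29]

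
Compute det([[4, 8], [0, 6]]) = (4)*(6) - (8)*(0)
= 24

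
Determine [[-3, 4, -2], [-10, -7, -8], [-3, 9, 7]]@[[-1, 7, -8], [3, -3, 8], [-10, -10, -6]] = C[0][0] = (-3)*(-1) + (4)*(3) + (-2)*(-10) = 35
C[0][1] = (-3)*(7) + (4)*(-3) + (-2)*(-10) = -13
C[0][2] = (-3)*(-8) + (4)*(8) + (-2)*(-6) = 68
C[1][0] = (-10)*(-1) + (-7)*(3) + (-8)*(-10) = 69
C[1][1] = (-10)*(7) + (-7)*(-3) + (-8)*(-10) = 31
C[1][2] = (-10)*(-8) + (-7)*(8) + (-8)*(-6) = 72
... (3 more cells)
= [[35, -13, 68], [69, 31, 72], [-40, -118, 54]]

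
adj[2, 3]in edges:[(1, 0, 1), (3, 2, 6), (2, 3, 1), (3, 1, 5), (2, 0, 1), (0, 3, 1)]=1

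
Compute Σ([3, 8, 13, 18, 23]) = 3 + 8 + 13 + 18 + 23
= 65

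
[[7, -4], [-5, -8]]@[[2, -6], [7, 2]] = C[0][0] = (7)*(2) + (-4)*(7) = -14
C[0][1] = (7)*(-6) + (-4)*(2) = -50
C[1][0] = (-5)*(2) + (-8)*(7) = -66
C[1][1] = (-5)*(-6) + (-8)*(2) = 14
= [[-14, -50], [-66, 14]]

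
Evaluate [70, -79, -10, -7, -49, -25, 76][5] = -25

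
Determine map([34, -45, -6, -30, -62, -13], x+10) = 34+10=44, -45+10=-35, -6+10=4, -30+10=-20, -62+10=-52, -13+10=-3
= [44, -35, 4, -20, -52, -3]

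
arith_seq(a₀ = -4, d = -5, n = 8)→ a_0 = -4 + 0*-5 = -4
a_1 = -4 + 1*-5 = -9
a_2 = -4 + 2*-5 = -14
...
= [-4, -9, -14, -19, -24, -29, -34, -39]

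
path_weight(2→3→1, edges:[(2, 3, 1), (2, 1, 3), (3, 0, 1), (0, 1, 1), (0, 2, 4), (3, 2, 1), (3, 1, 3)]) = w(2→3)=1 + w(3→1)=3
= 4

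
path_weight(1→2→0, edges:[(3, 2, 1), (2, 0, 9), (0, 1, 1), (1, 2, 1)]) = 10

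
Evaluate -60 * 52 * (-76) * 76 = 18021120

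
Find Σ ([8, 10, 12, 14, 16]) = 8 + 10 + 12 + 14 + 16
= 60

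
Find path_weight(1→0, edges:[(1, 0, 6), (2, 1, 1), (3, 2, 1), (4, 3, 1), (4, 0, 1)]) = 6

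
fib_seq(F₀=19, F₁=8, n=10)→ F_2 = F_1 + F_0 = 27
F_3 = F_2 + F_1 = 35
F_4 = F_3 + F_2 = 62
...
= [19, 8, 27, 35, 62, 97, 159, 256, 415, 671]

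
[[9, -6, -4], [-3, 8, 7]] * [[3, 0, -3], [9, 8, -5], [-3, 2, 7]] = C[0][0] = (9)*(3) + (-6)*(9) + (-4)*(-3) = -15
C[0][1] = (9)*(0) + (-6)*(8) + (-4)*(2) = -56
C[0][2] = (9)*(-3) + (-6)*(-5) + (-4)*(7) = -25
C[1][0] = (-3)*(3) + (8)*(9) + (7)*(-3) = 42
C[1][1] = (-3)*(0) + (8)*(8) + (7)*(2) = 78
C[1][2] = (-3)*(-3) + (8)*(-5) + (7)*(7) = 18
= [[-15, -56, -25], [42, 78, 18]]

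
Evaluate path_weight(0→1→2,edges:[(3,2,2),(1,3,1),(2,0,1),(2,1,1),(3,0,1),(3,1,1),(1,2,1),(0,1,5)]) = w(0→1)=5 + w(1→2)=1
= 6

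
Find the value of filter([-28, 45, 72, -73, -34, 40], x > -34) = keep x where x > -34: -28✓, 45✓, 72✓, -73✗, -34✗, 40✓
= [-28, 45, 72, 40]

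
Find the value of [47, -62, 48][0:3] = [47, -62, 48]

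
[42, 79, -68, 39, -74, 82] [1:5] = [79, -68, 39, -74]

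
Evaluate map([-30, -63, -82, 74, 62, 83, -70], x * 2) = [-60, -126, -164, 148, 124, 166, -140]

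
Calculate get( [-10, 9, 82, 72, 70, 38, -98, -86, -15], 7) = -86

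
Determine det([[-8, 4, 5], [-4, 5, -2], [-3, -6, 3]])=(1)*(-8)*det([[5, -2], [-6, 3]]) + (-1)*(4)*det([[-4, -2], [-3, 3]]) + (1)*(5)*det([[-4, 5], [-3, -6]])
= -24 + 72 + 195
= 243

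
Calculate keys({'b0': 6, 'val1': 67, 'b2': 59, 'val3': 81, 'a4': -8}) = ['b0', 'val1', 'b2', 'val3', 'a4']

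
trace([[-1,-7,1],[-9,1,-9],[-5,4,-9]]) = diagonal: (-1) + 1 + (-9)
= -9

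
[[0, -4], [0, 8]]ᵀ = [[0, 0], [-4, 8]]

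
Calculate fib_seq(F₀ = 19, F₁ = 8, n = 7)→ F_2 = F_1 + F_0 = 27
F_3 = F_2 + F_1 = 35
F_4 = F_3 + F_2 = 62
...
= [19, 8, 27, 35, 62, 97, 159]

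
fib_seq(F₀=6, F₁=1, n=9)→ F_2 = F_1 + F_0 = 7
F_3 = F_2 + F_1 = 8
F_4 = F_3 + F_2 = 15
...
= [6, 1, 7, 8, 15, 23, 38, 61, 99]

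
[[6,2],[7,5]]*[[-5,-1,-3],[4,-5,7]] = [[-22, -16, -4], [-15, -32, 14]]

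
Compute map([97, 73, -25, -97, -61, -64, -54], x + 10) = 97+10=107, 73+10=83, -25+10=-15, -97+10=-87, -61+10=-51, -64+10=-54, -54+10=-44
= [107, 83, -15, -87, -51, -54, -44]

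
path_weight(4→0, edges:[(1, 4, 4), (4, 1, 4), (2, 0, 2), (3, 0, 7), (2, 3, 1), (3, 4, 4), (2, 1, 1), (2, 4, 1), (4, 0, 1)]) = w(4→0)=1
= 1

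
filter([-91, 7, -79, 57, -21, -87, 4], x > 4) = [7, 57]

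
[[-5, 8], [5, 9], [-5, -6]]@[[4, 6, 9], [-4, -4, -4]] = [[-52, -62, -77], [-16, -6, 9], [4, -6, -21]]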